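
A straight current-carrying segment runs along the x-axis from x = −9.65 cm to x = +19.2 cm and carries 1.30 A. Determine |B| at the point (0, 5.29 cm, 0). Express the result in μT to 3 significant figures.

For a finite straight segment, B = (μ₀I/4πd)(sinθ₁ + sinθ₂), where θ₁, θ₂ are the angles from the perpendicular to each end.
The perpendicular distance is d = 0.0529 m; the end-offsets along the wire are a = 0.0965 m and b = 0.192 m.
sinθ₁ = 0.0965/√(0.0965²+0.0529²) = 0.8769; sinθ₂ = 0.192/√(0.192²+0.0529²) = 0.9641.
B = (4π×10⁻⁷ × 1.30) / (4π × 0.0529) × (0.8769 + 0.9641) = 4.52×10⁻⁶ T.

B ≈ 4.52 μT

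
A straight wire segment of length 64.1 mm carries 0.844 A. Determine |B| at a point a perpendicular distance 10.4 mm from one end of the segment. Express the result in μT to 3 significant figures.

For a finite straight segment, B = (μ₀I/4πd)(sinθ₁ + sinθ₂), where θ₁, θ₂ are the angles from the perpendicular to each end.
The perpendicular foot is at one end, so the two end-offsets along the wire are 0 and L = 0.0641 m.
sinθ₁ = 0/√(0²+0.0104²) = 0.0000; sinθ₂ = 0.0641/√(0.0641²+0.0104²) = 0.9871.
B = (4π×10⁻⁷ × 0.844) / (4π × 0.0104) × (0.0000 + 0.9871) = 8.01×10⁻⁶ T.

B ≈ 8.01 μT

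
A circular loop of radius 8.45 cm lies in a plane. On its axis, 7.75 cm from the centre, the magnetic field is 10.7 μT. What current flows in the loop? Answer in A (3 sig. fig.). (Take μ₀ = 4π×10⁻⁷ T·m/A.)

I ≈ 3.60 A

On the axis of a loop, B = μ₀IR²/[2(R²+z²)^(3/2)], so I = 2B(R²+z²)^(3/2)/(μ₀R²).
R² + z² = 0.00714 + 0.006006 = 0.01315 m²; raised to 3/2 gives 1.51×10⁻³ m³.
I = 2 × 1.07×10⁻⁵ × 1.51×10⁻³ / (1.26×10⁻⁶ × 0.00714) = 3.60 A.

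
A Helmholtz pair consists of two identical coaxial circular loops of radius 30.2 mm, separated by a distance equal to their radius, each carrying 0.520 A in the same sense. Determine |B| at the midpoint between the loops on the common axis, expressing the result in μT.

Each loop contributes B = μ₀IR²/[2(R²+z²)^(3/2)] on the axis, with z measured from that loop.
Loop 1 (z = 0.0151 m): B₁ = 7.74×10⁻⁶ T. Loop 2 (z = 0.0151 m): B₂ = 7.74×10⁻⁶ T.
The fields add: B = B₁ + B₂ = 1.55×10⁻⁵ T.

B ≈ 15.5 μT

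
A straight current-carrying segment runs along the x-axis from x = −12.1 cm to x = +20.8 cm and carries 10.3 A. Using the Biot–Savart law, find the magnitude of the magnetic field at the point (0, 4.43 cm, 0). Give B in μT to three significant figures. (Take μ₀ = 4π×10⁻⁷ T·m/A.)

For a finite straight segment, B = (μ₀I/4πd)(sinθ₁ + sinθ₂), where θ₁, θ₂ are the angles from the perpendicular to each end.
The perpendicular distance is d = 0.0443 m; the end-offsets along the wire are a = 0.121 m and b = 0.208 m.
sinθ₁ = 0.121/√(0.121²+0.0443²) = 0.9390; sinθ₂ = 0.208/√(0.208²+0.0443²) = 0.9781.
B = (4π×10⁻⁷ × 10.3) / (4π × 0.0443) × (0.9390 + 0.9781) = 4.46×10⁻⁵ T.

B ≈ 44.6 μT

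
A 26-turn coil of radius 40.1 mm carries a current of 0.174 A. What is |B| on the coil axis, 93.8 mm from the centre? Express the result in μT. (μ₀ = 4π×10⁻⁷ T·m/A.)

B ≈ 4.31 μT

For an N-turn flat coil, B = Nμ₀IR²/[2(R²+z²)^(3/2)] with R = 0.0401 m, z = 0.0938 m.
B = 26 × 1.66×10⁻⁷ T = 4.31×10⁻⁶ T.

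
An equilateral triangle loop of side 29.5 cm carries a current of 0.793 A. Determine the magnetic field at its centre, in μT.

B ≈ 4.84 μT

Each side is a finite straight segment at perpendicular distance d = a/(2 tan(π/3)) = 0.08516 m from the centre, with end-angles ±π/3.
One side contributes B₁ = (μ₀I/4πd)·2 sin(π/3) = 1.61×10⁻⁶ T.
All 3 sides add in the same direction: B = 3 × 1.61×10⁻⁶ = 4.84×10⁻⁶ T.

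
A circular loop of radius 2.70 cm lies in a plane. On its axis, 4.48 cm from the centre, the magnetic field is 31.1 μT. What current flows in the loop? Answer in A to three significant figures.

I ≈ 9.72 A

On the axis of a loop, B = μ₀IR²/[2(R²+z²)^(3/2)], so I = 2B(R²+z²)^(3/2)/(μ₀R²).
R² + z² = 0.000729 + 0.002007 = 0.002736 m²; raised to 3/2 gives 1.43×10⁻⁴ m³.
I = 2 × 3.11×10⁻⁵ × 1.43×10⁻⁴ / (1.26×10⁻⁶ × 0.000729) = 9.72 A.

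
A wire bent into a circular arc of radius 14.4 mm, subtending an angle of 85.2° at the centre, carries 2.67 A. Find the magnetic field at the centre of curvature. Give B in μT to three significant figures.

B ≈ 27.6 μT

The Biot–Savart field of a circular arc at its centre is B = μ₀Iφ/(4πR), with φ = 1.487 rad.
B = (4π×10⁻⁷ × 2.67 × 1.487) / (4π × 0.0144) = 2.76×10⁻⁵ T.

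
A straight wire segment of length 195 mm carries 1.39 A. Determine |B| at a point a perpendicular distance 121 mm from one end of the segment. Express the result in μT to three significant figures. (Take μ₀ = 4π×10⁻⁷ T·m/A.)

B ≈ 0.976 μT

For a finite straight segment, B = (μ₀I/4πd)(sinθ₁ + sinθ₂), where θ₁, θ₂ are the angles from the perpendicular to each end.
The perpendicular foot is at one end, so the two end-offsets along the wire are 0 and L = 0.195 m.
sinθ₁ = 0/√(0²+0.121²) = 0.0000; sinθ₂ = 0.195/√(0.195²+0.121²) = 0.8497.
B = (4π×10⁻⁷ × 1.39) / (4π × 0.121) × (0.0000 + 0.8497) = 9.76×10⁻⁷ T.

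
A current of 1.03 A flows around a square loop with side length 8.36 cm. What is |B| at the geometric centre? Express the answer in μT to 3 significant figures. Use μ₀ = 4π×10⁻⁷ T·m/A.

B ≈ 13.9 μT

Each side is a finite straight segment at perpendicular distance d = a/(2 tan(π/4)) = 0.0418 m from the centre, with end-angles ±π/4.
One side contributes B₁ = (μ₀I/4πd)·2 sin(π/4) = 3.48×10⁻⁶ T.
All 4 sides add in the same direction: B = 4 × 3.48×10⁻⁶ = 1.39×10⁻⁵ T.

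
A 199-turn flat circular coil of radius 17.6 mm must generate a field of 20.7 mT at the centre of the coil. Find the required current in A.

I ≈ 2.91 A

For an N-turn coil, B = Nμ₀I/(2R) with R = 0.0176 m, so I = 2RB/(Nμ₀) = 2 × 0.0176 × 2.07×10⁻² / (199 × 4π×10⁻⁷) = 2.91 A.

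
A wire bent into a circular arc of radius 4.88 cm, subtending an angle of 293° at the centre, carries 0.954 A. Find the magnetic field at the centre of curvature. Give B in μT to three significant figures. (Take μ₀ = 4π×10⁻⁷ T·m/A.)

The Biot–Savart field of a circular arc at its centre is B = μ₀Iφ/(4πR), with φ = 5.114 rad.
B = (4π×10⁻⁷ × 0.954 × 5.114) / (4π × 0.0488) = 1.00×10⁻⁵ T.

B ≈ 10.0 μT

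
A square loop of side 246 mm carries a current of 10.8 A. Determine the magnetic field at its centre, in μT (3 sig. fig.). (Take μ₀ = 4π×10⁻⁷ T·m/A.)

B ≈ 49.7 μT

Each side is a finite straight segment at perpendicular distance d = a/(2 tan(π/4)) = 0.123 m from the centre, with end-angles ±π/4.
One side contributes B₁ = (μ₀I/4πd)·2 sin(π/4) = 1.24×10⁻⁵ T.
All 4 sides add in the same direction: B = 4 × 1.24×10⁻⁵ = 4.97×10⁻⁵ T.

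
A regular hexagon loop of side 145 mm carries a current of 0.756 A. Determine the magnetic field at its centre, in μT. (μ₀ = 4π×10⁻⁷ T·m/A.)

Each side is a finite straight segment at perpendicular distance d = a/(2 tan(π/6)) = 0.1256 m from the centre, with end-angles ±π/6.
One side contributes B₁ = (μ₀I/4πd)·2 sin(π/6) = 6.02×10⁻⁷ T.
All 6 sides add in the same direction: B = 6 × 6.02×10⁻⁷ = 3.61×10⁻⁶ T.

B ≈ 3.61 μT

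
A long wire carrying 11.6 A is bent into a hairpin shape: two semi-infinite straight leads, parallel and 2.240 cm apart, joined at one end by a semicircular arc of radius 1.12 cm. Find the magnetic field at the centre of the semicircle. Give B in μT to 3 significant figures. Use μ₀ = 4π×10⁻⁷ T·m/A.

The semicircular arc contributes B_arc = μ₀I·π/(4πR) = μ₀I/(4R) = 3.25×10⁻⁴ T.
Each semi-infinite lead is at perpendicular distance R = 0.0112 m from the centre, with the perpendicular foot at its near end, so it contributes μ₀I/(4πR); both point the same way, together 2.07×10⁻⁴ T.
Arc and leads all point the same direction: B = 3.25×10⁻⁴ + 2.07×10⁻⁴ = 5.33×10⁻⁴ T.

B ≈ 533 μT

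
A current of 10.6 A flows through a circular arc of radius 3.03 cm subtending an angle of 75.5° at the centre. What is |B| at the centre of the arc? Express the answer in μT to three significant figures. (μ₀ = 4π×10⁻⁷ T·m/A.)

The Biot–Savart field of a circular arc at its centre is B = μ₀Iφ/(4πR), with φ = 1.318 rad.
B = (4π×10⁻⁷ × 10.6 × 1.318) / (4π × 0.0303) = 4.61×10⁻⁵ T.

B ≈ 46.1 μT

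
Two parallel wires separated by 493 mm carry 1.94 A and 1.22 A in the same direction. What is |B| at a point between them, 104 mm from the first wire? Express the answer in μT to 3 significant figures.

B ≈ 3.10 μT

Each long wire gives B = μ₀I/(2πd). Distances are d₁ = 0.104 m and d₂ = 0.389 m.
B₁ = 3.73×10⁻⁶ T, B₂ = 6.27×10⁻⁷ T.
Between parallel currents the two contributions point in opposite directions, so they subtract. B = |B₁ − B₂| = |3.73×10⁻⁶ − 6.27×10⁻⁷| = 3.10×10⁻⁶ T.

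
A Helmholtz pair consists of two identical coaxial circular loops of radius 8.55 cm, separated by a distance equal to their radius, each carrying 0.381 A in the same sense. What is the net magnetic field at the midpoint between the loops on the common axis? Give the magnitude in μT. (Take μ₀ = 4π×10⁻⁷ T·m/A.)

B ≈ 4.01 μT

Each loop contributes B = μ₀IR²/[2(R²+z²)^(3/2)] on the axis, with z measured from that loop.
Loop 1 (z = 0.04275 m): B₁ = 2.00×10⁻⁶ T. Loop 2 (z = 0.04275 m): B₂ = 2.00×10⁻⁶ T.
The fields add: B = B₁ + B₂ = 4.01×10⁻⁶ T.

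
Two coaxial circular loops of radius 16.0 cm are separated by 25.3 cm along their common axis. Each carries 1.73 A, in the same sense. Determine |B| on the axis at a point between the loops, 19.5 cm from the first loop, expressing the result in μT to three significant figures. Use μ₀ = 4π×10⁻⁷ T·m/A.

Each loop contributes B = μ₀IR²/[2(R²+z²)^(3/2)] on the axis, with z measured from that loop.
Loop 1 (z = 0.195 m): B₁ = 1.73×10⁻⁶ T. Loop 2 (z = 0.058 m): B₂ = 5.65×10⁻⁶ T.
The fields add: B = B₁ + B₂ = 7.38×10⁻⁶ T.

B ≈ 7.38 μT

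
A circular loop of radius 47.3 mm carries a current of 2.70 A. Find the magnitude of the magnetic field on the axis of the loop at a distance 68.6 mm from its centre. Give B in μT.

On the axis of a circular loop, B = μ₀IR² / [2(R²+z²)^(3/2)].
R² + z² = (0.0473)² + (0.0686)² = 0.006943 m², and (R²+z²)^(3/2) = 5.79×10⁻⁴ m³.
B = (4π×10⁻⁷ × 2.70 × 0.002237) / (2 × 5.79×10⁻⁴) = 6.56×10⁻⁶ T.

B ≈ 6.56 μT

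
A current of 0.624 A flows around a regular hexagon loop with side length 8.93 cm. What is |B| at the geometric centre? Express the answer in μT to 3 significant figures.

B ≈ 4.84 μT

Each side is a finite straight segment at perpendicular distance d = a/(2 tan(π/6)) = 0.07734 m from the centre, with end-angles ±π/6.
One side contributes B₁ = (μ₀I/4πd)·2 sin(π/6) = 8.07×10⁻⁷ T.
All 6 sides add in the same direction: B = 6 × 8.07×10⁻⁷ = 4.84×10⁻⁶ T.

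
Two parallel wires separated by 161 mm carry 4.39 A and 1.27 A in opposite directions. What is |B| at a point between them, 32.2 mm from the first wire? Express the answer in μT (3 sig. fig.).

B ≈ 29.2 μT

Each long wire gives B = μ₀I/(2πd). Distances are d₁ = 0.0322 m and d₂ = 0.1288 m.
B₁ = 2.73×10⁻⁵ T, B₂ = 1.97×10⁻⁶ T.
Between antiparallel currents both contributions point the same way, so they add. B = B₁ + B₂ = 2.73×10⁻⁵ + 1.97×10⁻⁶ = 2.92×10⁻⁵ T.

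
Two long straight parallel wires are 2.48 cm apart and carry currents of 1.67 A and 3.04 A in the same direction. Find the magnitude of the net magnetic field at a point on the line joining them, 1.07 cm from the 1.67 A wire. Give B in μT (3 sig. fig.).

Each long wire gives B = μ₀I/(2πd). Distances are d₁ = 0.0107 m and d₂ = 0.0141 m.
B₁ = 3.12×10⁻⁵ T, B₂ = 4.31×10⁻⁵ T.
Between parallel currents the two contributions point in opposite directions, so they subtract. B = |B₁ − B₂| = |3.12×10⁻⁵ − 4.31×10⁻⁵| = 1.19×10⁻⁵ T.

B ≈ 11.9 μT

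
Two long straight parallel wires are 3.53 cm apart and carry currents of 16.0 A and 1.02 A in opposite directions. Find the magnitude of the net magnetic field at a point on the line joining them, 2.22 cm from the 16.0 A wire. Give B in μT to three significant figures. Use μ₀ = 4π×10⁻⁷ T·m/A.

B ≈ 160 μT

Each long wire gives B = μ₀I/(2πd). Distances are d₁ = 0.0222 m and d₂ = 0.0131 m.
B₁ = 1.44×10⁻⁴ T, B₂ = 1.56×10⁻⁵ T.
Between antiparallel currents both contributions point the same way, so they add. B = B₁ + B₂ = 1.44×10⁻⁴ + 1.56×10⁻⁵ = 1.60×10⁻⁴ T.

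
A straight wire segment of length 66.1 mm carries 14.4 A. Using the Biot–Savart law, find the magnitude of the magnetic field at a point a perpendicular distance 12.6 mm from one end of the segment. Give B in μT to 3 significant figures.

For a finite straight segment, B = (μ₀I/4πd)(sinθ₁ + sinθ₂), where θ₁, θ₂ are the angles from the perpendicular to each end.
The perpendicular foot is at one end, so the two end-offsets along the wire are 0 and L = 0.0661 m.
sinθ₁ = 0/√(0²+0.0126²) = 0.0000; sinθ₂ = 0.0661/√(0.0661²+0.0126²) = 0.9823.
B = (4π×10⁻⁷ × 14.4) / (4π × 0.0126) × (0.0000 + 0.9823) = 1.12×10⁻⁴ T.

B ≈ 112 μT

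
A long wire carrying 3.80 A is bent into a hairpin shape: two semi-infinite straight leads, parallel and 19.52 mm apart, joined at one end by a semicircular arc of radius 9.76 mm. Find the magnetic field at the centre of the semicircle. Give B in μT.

The semicircular arc contributes B_arc = μ₀I·π/(4πR) = μ₀I/(4R) = 1.22×10⁻⁴ T.
Each semi-infinite lead is at perpendicular distance R = 0.00976 m from the centre, with the perpendicular foot at its near end, so it contributes μ₀I/(4πR); both point the same way, together 7.79×10⁻⁵ T.
Arc and leads all point the same direction: B = 1.22×10⁻⁴ + 7.79×10⁻⁵ = 2.00×10⁻⁴ T.

B ≈ 200 μT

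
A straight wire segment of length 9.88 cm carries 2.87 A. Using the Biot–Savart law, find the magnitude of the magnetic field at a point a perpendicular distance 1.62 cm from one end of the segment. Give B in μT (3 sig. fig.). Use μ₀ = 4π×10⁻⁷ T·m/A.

B ≈ 17.5 μT

For a finite straight segment, B = (μ₀I/4πd)(sinθ₁ + sinθ₂), where θ₁, θ₂ are the angles from the perpendicular to each end.
The perpendicular foot is at one end, so the two end-offsets along the wire are 0 and L = 0.0988 m.
sinθ₁ = 0/√(0²+0.0162²) = 0.0000; sinθ₂ = 0.0988/√(0.0988²+0.0162²) = 0.9868.
B = (4π×10⁻⁷ × 2.87) / (4π × 0.0162) × (0.0000 + 0.9868) = 1.75×10⁻⁵ T.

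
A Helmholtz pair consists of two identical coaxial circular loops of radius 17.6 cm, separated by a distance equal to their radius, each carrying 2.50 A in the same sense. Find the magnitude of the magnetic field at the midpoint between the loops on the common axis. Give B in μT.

B ≈ 12.8 μT

Each loop contributes B = μ₀IR²/[2(R²+z²)^(3/2)] on the axis, with z measured from that loop.
Loop 1 (z = 0.088 m): B₁ = 6.39×10⁻⁶ T. Loop 2 (z = 0.088 m): B₂ = 6.39×10⁻⁶ T.
The fields add: B = B₁ + B₂ = 1.28×10⁻⁵ T.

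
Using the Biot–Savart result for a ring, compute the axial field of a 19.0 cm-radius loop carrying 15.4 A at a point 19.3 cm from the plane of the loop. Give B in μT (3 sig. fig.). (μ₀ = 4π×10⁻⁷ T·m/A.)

On the axis of a circular loop, B = μ₀IR² / [2(R²+z²)^(3/2)].
R² + z² = (0.19)² + (0.193)² = 0.07335 m², and (R²+z²)^(3/2) = 1.99×10⁻² m³.
B = (4π×10⁻⁷ × 15.4 × 0.0361) / (2 × 1.99×10⁻²) = 1.76×10⁻⁵ T.

B ≈ 17.6 μT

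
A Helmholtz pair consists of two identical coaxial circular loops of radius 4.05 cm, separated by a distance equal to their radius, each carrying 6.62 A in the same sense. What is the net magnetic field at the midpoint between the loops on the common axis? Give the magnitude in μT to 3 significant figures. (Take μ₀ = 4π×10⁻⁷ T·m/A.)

B ≈ 147 μT

Each loop contributes B = μ₀IR²/[2(R²+z²)^(3/2)] on the axis, with z measured from that loop.
Loop 1 (z = 0.02025 m): B₁ = 7.35×10⁻⁵ T. Loop 2 (z = 0.02025 m): B₂ = 7.35×10⁻⁵ T.
The fields add: B = B₁ + B₂ = 1.47×10⁻⁴ T.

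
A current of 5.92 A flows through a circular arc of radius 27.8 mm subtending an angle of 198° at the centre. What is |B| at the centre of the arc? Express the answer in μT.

The Biot–Savart field of a circular arc at its centre is B = μ₀Iφ/(4πR), with φ = 3.456 rad.
B = (4π×10⁻⁷ × 5.92 × 3.456) / (4π × 0.0278) = 7.36×10⁻⁵ T.

B ≈ 73.6 μT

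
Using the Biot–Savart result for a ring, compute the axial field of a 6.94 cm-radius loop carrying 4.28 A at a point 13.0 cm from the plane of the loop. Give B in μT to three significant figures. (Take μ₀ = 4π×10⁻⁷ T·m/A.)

B ≈ 4.05 μT

On the axis of a circular loop, B = μ₀IR² / [2(R²+z²)^(3/2)].
R² + z² = (0.0694)² + (0.13)² = 0.02172 m², and (R²+z²)^(3/2) = 3.20×10⁻³ m³.
B = (4π×10⁻⁷ × 4.28 × 0.004816) / (2 × 3.20×10⁻³) = 4.05×10⁻⁶ T.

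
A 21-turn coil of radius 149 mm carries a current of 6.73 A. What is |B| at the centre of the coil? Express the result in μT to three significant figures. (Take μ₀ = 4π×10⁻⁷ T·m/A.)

B ≈ 596 μT

For an N-turn flat coil, B = Nμ₀I/(2R) with R = 0.149 m.
B = 21 × 2.84×10⁻⁵ T = 5.96×10⁻⁴ T.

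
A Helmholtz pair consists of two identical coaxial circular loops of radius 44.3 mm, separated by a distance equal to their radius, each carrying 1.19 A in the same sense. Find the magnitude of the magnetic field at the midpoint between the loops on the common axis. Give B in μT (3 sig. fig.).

Each loop contributes B = μ₀IR²/[2(R²+z²)^(3/2)] on the axis, with z measured from that loop.
Loop 1 (z = 0.02215 m): B₁ = 1.21×10⁻⁵ T. Loop 2 (z = 0.02215 m): B₂ = 1.21×10⁻⁵ T.
The fields add: B = B₁ + B₂ = 2.42×10⁻⁵ T.

B ≈ 24.2 μT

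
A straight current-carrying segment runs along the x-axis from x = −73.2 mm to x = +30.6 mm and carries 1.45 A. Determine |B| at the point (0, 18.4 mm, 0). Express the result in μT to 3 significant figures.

B ≈ 14.4 μT

For a finite straight segment, B = (μ₀I/4πd)(sinθ₁ + sinθ₂), where θ₁, θ₂ are the angles from the perpendicular to each end.
The perpendicular distance is d = 0.0184 m; the end-offsets along the wire are a = 0.0732 m and b = 0.0306 m.
sinθ₁ = 0.0732/√(0.0732²+0.0184²) = 0.9698; sinθ₂ = 0.0306/√(0.0306²+0.0184²) = 0.8570.
B = (4π×10⁻⁷ × 1.45) / (4π × 0.0184) × (0.9698 + 0.8570) = 1.44×10⁻⁵ T.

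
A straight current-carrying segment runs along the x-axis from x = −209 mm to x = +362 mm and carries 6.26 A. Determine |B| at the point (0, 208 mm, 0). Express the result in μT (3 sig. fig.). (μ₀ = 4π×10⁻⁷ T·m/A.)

B ≈ 4.74 μT

For a finite straight segment, B = (μ₀I/4πd)(sinθ₁ + sinθ₂), where θ₁, θ₂ are the angles from the perpendicular to each end.
The perpendicular distance is d = 0.208 m; the end-offsets along the wire are a = 0.209 m and b = 0.362 m.
sinθ₁ = 0.209/√(0.209²+0.208²) = 0.7088; sinθ₂ = 0.362/√(0.362²+0.208²) = 0.8671.
B = (4π×10⁻⁷ × 6.26) / (4π × 0.208) × (0.7088 + 0.8671) = 4.74×10⁻⁶ T.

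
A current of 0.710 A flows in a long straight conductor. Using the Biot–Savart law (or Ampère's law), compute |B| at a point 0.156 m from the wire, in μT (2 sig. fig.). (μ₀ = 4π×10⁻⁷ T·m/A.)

For an infinitely long straight wire, B = μ₀I/(2πd).
B = (4π×10⁻⁷ × 0.710) / (2π × 0.156) = 9.10×10⁻⁷ T.

B ≈ 0.91 μT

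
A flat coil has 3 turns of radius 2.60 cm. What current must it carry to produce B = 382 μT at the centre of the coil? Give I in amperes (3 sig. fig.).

For an N-turn coil, B = Nμ₀I/(2R) with R = 0.026 m, so I = 2RB/(Nμ₀) = 2 × 0.026 × 3.82×10⁻⁴ / (3 × 4π×10⁻⁷) = 5.27 A.

I ≈ 5.27 A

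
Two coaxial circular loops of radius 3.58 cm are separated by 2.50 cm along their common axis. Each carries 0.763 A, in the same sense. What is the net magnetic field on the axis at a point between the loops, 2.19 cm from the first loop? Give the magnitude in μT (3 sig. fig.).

B ≈ 21.6 μT

Each loop contributes B = μ₀IR²/[2(R²+z²)^(3/2)] on the axis, with z measured from that loop.
Loop 1 (z = 0.0219 m): B₁ = 8.31×10⁻⁶ T. Loop 2 (z = 0.0031 m): B₂ = 1.32×10⁻⁵ T.
The fields add: B = B₁ + B₂ = 2.16×10⁻⁵ T.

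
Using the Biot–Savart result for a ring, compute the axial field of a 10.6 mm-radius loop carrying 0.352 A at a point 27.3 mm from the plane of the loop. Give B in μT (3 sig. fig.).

B ≈ 0.989 μT

On the axis of a circular loop, B = μ₀IR² / [2(R²+z²)^(3/2)].
R² + z² = (0.0106)² + (0.0273)² = 0.0008577 m², and (R²+z²)^(3/2) = 2.51×10⁻⁵ m³.
B = (4π×10⁻⁷ × 0.352 × 0.0001124) / (2 × 2.51×10⁻⁵) = 9.89×10⁻⁷ T.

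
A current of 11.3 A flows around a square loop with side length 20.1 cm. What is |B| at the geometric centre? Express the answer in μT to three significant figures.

Each side is a finite straight segment at perpendicular distance d = a/(2 tan(π/4)) = 0.1005 m from the centre, with end-angles ±π/4.
One side contributes B₁ = (μ₀I/4πd)·2 sin(π/4) = 1.59×10⁻⁵ T.
All 4 sides add in the same direction: B = 4 × 1.59×10⁻⁵ = 6.36×10⁻⁵ T.

B ≈ 63.6 μT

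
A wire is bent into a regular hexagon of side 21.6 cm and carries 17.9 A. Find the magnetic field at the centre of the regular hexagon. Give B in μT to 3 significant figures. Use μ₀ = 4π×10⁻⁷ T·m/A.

B ≈ 57.4 μT

Each side is a finite straight segment at perpendicular distance d = a/(2 tan(π/6)) = 0.1871 m from the centre, with end-angles ±π/6.
One side contributes B₁ = (μ₀I/4πd)·2 sin(π/6) = 9.57×10⁻⁶ T.
All 6 sides add in the same direction: B = 6 × 9.57×10⁻⁶ = 5.74×10⁻⁵ T.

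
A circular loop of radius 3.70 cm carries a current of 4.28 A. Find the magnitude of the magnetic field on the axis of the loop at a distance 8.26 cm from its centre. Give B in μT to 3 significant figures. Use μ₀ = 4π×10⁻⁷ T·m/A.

B ≈ 4.97 μT

On the axis of a circular loop, B = μ₀IR² / [2(R²+z²)^(3/2)].
R² + z² = (0.037)² + (0.0826)² = 0.008192 m², and (R²+z²)^(3/2) = 7.41×10⁻⁴ m³.
B = (4π×10⁻⁷ × 4.28 × 0.001369) / (2 × 7.41×10⁻⁴) = 4.97×10⁻⁶ T.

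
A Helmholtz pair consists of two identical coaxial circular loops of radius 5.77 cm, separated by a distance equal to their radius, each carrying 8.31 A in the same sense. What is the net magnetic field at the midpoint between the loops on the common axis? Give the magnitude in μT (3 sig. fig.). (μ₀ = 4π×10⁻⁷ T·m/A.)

B ≈ 130 μT

Each loop contributes B = μ₀IR²/[2(R²+z²)^(3/2)] on the axis, with z measured from that loop.
Loop 1 (z = 0.02885 m): B₁ = 6.48×10⁻⁵ T. Loop 2 (z = 0.02885 m): B₂ = 6.48×10⁻⁵ T.
The fields add: B = B₁ + B₂ = 1.30×10⁻⁴ T.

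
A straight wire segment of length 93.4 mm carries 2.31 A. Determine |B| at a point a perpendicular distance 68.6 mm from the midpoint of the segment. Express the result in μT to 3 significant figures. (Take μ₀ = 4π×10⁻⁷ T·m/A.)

B ≈ 3.79 μT

For a finite straight segment, B = (μ₀I/4πd)(sinθ₁ + sinθ₂), where θ₁, θ₂ are the angles from the perpendicular to each end.
The perpendicular from the point meets the wire at its midpoint, so each end is L/2 = 0.0467 m away along the wire.
sinθ₁ = 0.0467/√(0.0467²+0.0686²) = 0.5627; sinθ₂ = 0.0467/√(0.0467²+0.0686²) = 0.5627.
B = (4π×10⁻⁷ × 2.31) / (4π × 0.0686) × (0.5627 + 0.5627) = 3.79×10⁻⁶ T.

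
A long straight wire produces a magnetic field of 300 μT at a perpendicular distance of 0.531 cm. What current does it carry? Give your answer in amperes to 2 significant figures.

For a long straight wire B = μ₀I/(2πd), so I = 2πdB/μ₀.
I = 2π × 0.00531 × 3.00×10⁻⁴ / (4π×10⁻⁷) = 7.97 A.

I ≈ 8.0 A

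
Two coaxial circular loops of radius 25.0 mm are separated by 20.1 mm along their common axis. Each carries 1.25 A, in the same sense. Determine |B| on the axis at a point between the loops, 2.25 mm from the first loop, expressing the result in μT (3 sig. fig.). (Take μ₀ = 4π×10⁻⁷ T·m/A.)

B ≈ 48.0 μT

Each loop contributes B = μ₀IR²/[2(R²+z²)^(3/2)] on the axis, with z measured from that loop.
Loop 1 (z = 0.00225 m): B₁ = 3.10×10⁻⁵ T. Loop 2 (z = 0.01785 m): B₂ = 1.69×10⁻⁵ T.
The fields add: B = B₁ + B₂ = 4.80×10⁻⁵ T.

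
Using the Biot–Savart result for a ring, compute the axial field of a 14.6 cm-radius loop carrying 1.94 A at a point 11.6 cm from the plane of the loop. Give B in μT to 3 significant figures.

B ≈ 4.01 μT

On the axis of a circular loop, B = μ₀IR² / [2(R²+z²)^(3/2)].
R² + z² = (0.146)² + (0.116)² = 0.03477 m², and (R²+z²)^(3/2) = 6.48×10⁻³ m³.
B = (4π×10⁻⁷ × 1.94 × 0.02132) / (2 × 6.48×10⁻³) = 4.01×10⁻⁶ T.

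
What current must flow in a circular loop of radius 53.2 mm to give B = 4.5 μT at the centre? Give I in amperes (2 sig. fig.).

I ≈ 0.38 A

At the centre of a circular loop B = μ₀I/(2R), so I = 2RB/μ₀.
With R = 0.0532 m, I = 2 × 0.0532 × 4.50×10⁻⁶ / (4π×10⁻⁷) = 0.381 A.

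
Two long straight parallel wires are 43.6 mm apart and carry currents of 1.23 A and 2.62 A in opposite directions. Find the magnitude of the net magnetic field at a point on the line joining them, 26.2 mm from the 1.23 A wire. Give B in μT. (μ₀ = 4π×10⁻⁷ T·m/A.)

Each long wire gives B = μ₀I/(2πd). Distances are d₁ = 0.0262 m and d₂ = 0.0174 m.
B₁ = 9.39×10⁻⁶ T, B₂ = 3.01×10⁻⁵ T.
Between antiparallel currents both contributions point the same way, so they add. B = B₁ + B₂ = 9.39×10⁻⁶ + 3.01×10⁻⁵ = 3.95×10⁻⁵ T.

B ≈ 39.5 μT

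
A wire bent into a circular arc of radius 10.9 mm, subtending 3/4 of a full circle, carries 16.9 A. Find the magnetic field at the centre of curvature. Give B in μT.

The Biot–Savart field of a circular arc at its centre is B = μ₀Iφ/(4πR), with φ = 4.712 rad.
B = (4π×10⁻⁷ × 16.9 × 4.712) / (4π × 0.0109) = 7.31×10⁻⁴ T.

B ≈ 731 μT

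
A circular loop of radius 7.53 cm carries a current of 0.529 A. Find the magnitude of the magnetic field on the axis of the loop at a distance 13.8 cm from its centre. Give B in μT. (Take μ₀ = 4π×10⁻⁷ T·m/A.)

B ≈ 0.485 μT

On the axis of a circular loop, B = μ₀IR² / [2(R²+z²)^(3/2)].
R² + z² = (0.0753)² + (0.138)² = 0.02471 m², and (R²+z²)^(3/2) = 3.89×10⁻³ m³.
B = (4π×10⁻⁷ × 0.529 × 0.00567) / (2 × 3.89×10⁻³) = 4.85×10⁻⁷ T.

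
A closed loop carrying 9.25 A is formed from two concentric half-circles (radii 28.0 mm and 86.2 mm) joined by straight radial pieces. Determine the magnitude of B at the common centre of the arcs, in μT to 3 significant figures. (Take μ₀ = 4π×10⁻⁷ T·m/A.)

The radial connectors point toward the centre, so dl × r̂ = 0 and they contribute nothing.
Each semicircle gives μ₀I/(4R): inner arc 1.04×10⁻⁴ T, outer arc 3.37×10⁻⁵ T.
The two arcs carry current in opposite angular senses, so their fields oppose: B = |1.04×10⁻⁴ − 3.37×10⁻⁵| = 7.01×10⁻⁵ T.

B ≈ 70.1 μT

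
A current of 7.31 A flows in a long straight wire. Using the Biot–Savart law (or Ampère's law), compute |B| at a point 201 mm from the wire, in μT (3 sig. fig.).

B ≈ 7.27 μT

For an infinitely long straight wire, B = μ₀I/(2πd).
B = (4π×10⁻⁷ × 7.31) / (2π × 0.201) = 7.27×10⁻⁶ T.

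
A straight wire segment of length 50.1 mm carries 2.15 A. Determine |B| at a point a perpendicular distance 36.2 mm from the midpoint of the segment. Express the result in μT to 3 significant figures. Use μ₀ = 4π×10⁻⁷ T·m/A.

For a finite straight segment, B = (μ₀I/4πd)(sinθ₁ + sinθ₂), where θ₁, θ₂ are the angles from the perpendicular to each end.
The perpendicular from the point meets the wire at its midpoint, so each end is L/2 = 0.02505 m away along the wire.
sinθ₁ = 0.02505/√(0.02505²+0.0362²) = 0.5690; sinθ₂ = 0.02505/√(0.02505²+0.0362²) = 0.5690.
B = (4π×10⁻⁷ × 2.15) / (4π × 0.0362) × (0.5690 + 0.5690) = 6.76×10⁻⁶ T.

B ≈ 6.76 μT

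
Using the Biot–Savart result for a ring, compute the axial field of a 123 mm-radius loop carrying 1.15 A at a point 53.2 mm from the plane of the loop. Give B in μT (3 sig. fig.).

On the axis of a circular loop, B = μ₀IR² / [2(R²+z²)^(3/2)].
R² + z² = (0.123)² + (0.0532)² = 0.01796 m², and (R²+z²)^(3/2) = 2.41×10⁻³ m³.
B = (4π×10⁻⁷ × 1.15 × 0.01513) / (2 × 2.41×10⁻³) = 4.54×10⁻⁶ T.

B ≈ 4.54 μT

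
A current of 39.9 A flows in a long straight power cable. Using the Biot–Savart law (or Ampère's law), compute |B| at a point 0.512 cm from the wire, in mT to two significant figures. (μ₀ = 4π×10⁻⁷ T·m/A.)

B ≈ 1.6 mT

For an infinitely long straight wire, B = μ₀I/(2πd).
B = (4π×10⁻⁷ × 39.9) / (2π × 0.00512) = 1.56×10⁻³ T.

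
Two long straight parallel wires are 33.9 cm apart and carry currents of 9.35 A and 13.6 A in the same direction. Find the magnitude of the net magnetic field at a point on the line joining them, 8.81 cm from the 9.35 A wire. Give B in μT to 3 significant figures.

Each long wire gives B = μ₀I/(2πd). Distances are d₁ = 0.0881 m and d₂ = 0.2509 m.
B₁ = 2.12×10⁻⁵ T, B₂ = 1.08×10⁻⁵ T.
Between parallel currents the two contributions point in opposite directions, so they subtract. B = |B₁ − B₂| = |2.12×10⁻⁵ − 1.08×10⁻⁵| = 1.04×10⁻⁵ T.

B ≈ 10.4 μT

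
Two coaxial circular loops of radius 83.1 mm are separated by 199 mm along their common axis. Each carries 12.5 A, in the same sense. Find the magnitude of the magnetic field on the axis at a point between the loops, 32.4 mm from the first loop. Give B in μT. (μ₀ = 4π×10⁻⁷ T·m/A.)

Each loop contributes B = μ₀IR²/[2(R²+z²)^(3/2)] on the axis, with z measured from that loop.
Loop 1 (z = 0.0324 m): B₁ = 7.64×10⁻⁵ T. Loop 2 (z = 0.1666 m): B₂ = 8.40×10⁻⁶ T.
The fields add: B = B₁ + B₂ = 8.48×10⁻⁵ T.

B ≈ 84.8 μT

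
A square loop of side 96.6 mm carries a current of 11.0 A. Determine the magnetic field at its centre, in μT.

B ≈ 129 μT

Each side is a finite straight segment at perpendicular distance d = a/(2 tan(π/4)) = 0.0483 m from the centre, with end-angles ±π/4.
One side contributes B₁ = (μ₀I/4πd)·2 sin(π/4) = 3.22×10⁻⁵ T.
All 4 sides add in the same direction: B = 4 × 3.22×10⁻⁵ = 1.29×10⁻⁴ T.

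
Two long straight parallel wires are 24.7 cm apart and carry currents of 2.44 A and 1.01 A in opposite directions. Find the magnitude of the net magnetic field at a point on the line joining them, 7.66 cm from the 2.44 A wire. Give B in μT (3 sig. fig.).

B ≈ 7.56 μT

Each long wire gives B = μ₀I/(2πd). Distances are d₁ = 0.0766 m and d₂ = 0.1704 m.
B₁ = 6.37×10⁻⁶ T, B₂ = 1.19×10⁻⁶ T.
Between antiparallel currents both contributions point the same way, so they add. B = B₁ + B₂ = 6.37×10⁻⁶ + 1.19×10⁻⁶ = 7.56×10⁻⁶ T.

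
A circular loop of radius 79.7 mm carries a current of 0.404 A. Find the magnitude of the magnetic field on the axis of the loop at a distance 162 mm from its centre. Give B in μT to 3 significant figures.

On the axis of a circular loop, B = μ₀IR² / [2(R²+z²)^(3/2)].
R² + z² = (0.0797)² + (0.162)² = 0.0326 m², and (R²+z²)^(3/2) = 5.89×10⁻³ m³.
B = (4π×10⁻⁷ × 0.404 × 0.006352) / (2 × 5.89×10⁻³) = 2.74×10⁻⁷ T.

B ≈ 0.274 μT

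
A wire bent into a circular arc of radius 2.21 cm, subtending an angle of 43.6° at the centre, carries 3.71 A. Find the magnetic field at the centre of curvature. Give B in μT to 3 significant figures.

B ≈ 12.8 μT

The Biot–Savart field of a circular arc at its centre is B = μ₀Iφ/(4πR), with φ = 0.761 rad.
B = (4π×10⁻⁷ × 3.71 × 0.761) / (4π × 0.0221) = 1.28×10⁻⁵ T.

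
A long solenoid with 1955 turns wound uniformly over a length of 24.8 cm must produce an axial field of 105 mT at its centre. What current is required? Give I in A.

I ≈ 10.6 A

Inside a long solenoid B = μ₀nI with n = 7883 m⁻¹, so I = B/(μ₀n).
I = 0.105 / (4π×10⁻⁷ × 7883) = 10.6 A.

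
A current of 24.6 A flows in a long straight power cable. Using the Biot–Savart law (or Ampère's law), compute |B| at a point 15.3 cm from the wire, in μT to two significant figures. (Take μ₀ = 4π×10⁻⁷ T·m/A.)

For an infinitely long straight wire, B = μ₀I/(2πd).
B = (4π×10⁻⁷ × 24.6) / (2π × 0.153) = 3.22×10⁻⁵ T.

B ≈ 32 μT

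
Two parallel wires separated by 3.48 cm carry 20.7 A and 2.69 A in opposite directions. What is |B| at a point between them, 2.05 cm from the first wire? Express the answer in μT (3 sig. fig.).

B ≈ 240 μT

Each long wire gives B = μ₀I/(2πd). Distances are d₁ = 0.0205 m and d₂ = 0.0143 m.
B₁ = 2.02×10⁻⁴ T, B₂ = 3.76×10⁻⁵ T.
Between antiparallel currents both contributions point the same way, so they add. B = B₁ + B₂ = 2.02×10⁻⁴ + 3.76×10⁻⁵ = 2.40×10⁻⁴ T.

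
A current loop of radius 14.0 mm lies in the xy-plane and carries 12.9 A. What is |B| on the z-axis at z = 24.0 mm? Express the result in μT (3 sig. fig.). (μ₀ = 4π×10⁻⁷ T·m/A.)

B ≈ 74.1 μT

On the axis of a circular loop, B = μ₀IR² / [2(R²+z²)^(3/2)].
R² + z² = (0.014)² + (0.024)² = 0.000772 m², and (R²+z²)^(3/2) = 2.14×10⁻⁵ m³.
B = (4π×10⁻⁷ × 12.9 × 0.000196) / (2 × 2.14×10⁻⁵) = 7.41×10⁻⁵ T.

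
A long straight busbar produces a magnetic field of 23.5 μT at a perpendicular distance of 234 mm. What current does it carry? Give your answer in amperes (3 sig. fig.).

For a long straight wire B = μ₀I/(2πd), so I = 2πdB/μ₀.
I = 2π × 0.234 × 2.35×10⁻⁵ / (4π×10⁻⁷) = 27.5 A.

I ≈ 27.5 A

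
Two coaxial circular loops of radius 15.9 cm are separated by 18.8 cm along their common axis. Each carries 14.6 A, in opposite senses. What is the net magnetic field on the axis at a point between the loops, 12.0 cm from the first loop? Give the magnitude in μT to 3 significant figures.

Each loop contributes B = μ₀IR²/[2(R²+z²)^(3/2)] on the axis, with z measured from that loop.
Loop 1 (z = 0.12 m): B₁ = 2.93×10⁻⁵ T. Loop 2 (z = 0.068 m): B₂ = 4.48×10⁻⁵ T.
The fields oppose: B = |B₁ − B₂| = 1.55×10⁻⁵ T.

B ≈ 15.5 μT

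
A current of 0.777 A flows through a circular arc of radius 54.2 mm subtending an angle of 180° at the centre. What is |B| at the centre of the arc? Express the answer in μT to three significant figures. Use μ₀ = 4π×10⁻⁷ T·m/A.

B ≈ 4.50 μT

The Biot–Savart field of a circular arc at its centre is B = μ₀Iφ/(4πR), with φ = 3.142 rad.
B = (4π×10⁻⁷ × 0.777 × 3.142) / (4π × 0.0542) = 4.50×10⁻⁶ T.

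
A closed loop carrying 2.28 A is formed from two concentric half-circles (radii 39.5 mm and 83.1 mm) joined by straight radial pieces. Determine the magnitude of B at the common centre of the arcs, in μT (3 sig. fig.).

The radial connectors point toward the centre, so dl × r̂ = 0 and they contribute nothing.
Each semicircle gives μ₀I/(4R): inner arc 1.81×10⁻⁵ T, outer arc 8.62×10⁻⁶ T.
The two arcs carry current in opposite angular senses, so their fields oppose: B = |1.81×10⁻⁵ − 8.62×10⁻⁶| = 9.51×10⁻⁶ T.

B ≈ 9.51 μT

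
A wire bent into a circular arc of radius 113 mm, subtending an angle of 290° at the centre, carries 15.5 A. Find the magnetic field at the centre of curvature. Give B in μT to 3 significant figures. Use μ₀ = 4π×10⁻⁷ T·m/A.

B ≈ 69.4 μT

The Biot–Savart field of a circular arc at its centre is B = μ₀Iφ/(4πR), with φ = 5.061 rad.
B = (4π×10⁻⁷ × 15.5 × 5.061) / (4π × 0.113) = 6.94×10⁻⁵ T.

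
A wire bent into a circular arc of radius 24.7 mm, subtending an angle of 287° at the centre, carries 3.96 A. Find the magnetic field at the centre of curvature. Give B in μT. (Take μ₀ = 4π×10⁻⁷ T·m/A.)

B ≈ 80.3 μT

The Biot–Savart field of a circular arc at its centre is B = μ₀Iφ/(4πR), with φ = 5.009 rad.
B = (4π×10⁻⁷ × 3.96 × 5.009) / (4π × 0.0247) = 8.03×10⁻⁵ T.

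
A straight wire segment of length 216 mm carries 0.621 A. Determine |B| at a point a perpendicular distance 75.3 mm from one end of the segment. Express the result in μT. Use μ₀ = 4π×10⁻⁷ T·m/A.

B ≈ 0.779 μT

For a finite straight segment, B = (μ₀I/4πd)(sinθ₁ + sinθ₂), where θ₁, θ₂ are the angles from the perpendicular to each end.
The perpendicular foot is at one end, so the two end-offsets along the wire are 0 and L = 0.216 m.
sinθ₁ = 0/√(0²+0.0753²) = 0.0000; sinθ₂ = 0.216/√(0.216²+0.0753²) = 0.9443.
B = (4π×10⁻⁷ × 0.621) / (4π × 0.0753) × (0.0000 + 0.9443) = 7.79×10⁻⁷ T.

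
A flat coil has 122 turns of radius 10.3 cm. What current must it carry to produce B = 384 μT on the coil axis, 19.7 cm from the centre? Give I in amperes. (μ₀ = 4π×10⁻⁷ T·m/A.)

For an N-turn coil, B = Nμ₀IR²/[2(R²+z²)^(3/2)] with R = 0.103 m, z = 0.197 m, so I = 2B(R²+z²)^(3/2)/(Nμ₀R²) = 2 × 3.84×10⁻⁴ × 1.10×10⁻² / (122 × 4π×10⁻⁷ × 0.01061) = 5.19 A.

I ≈ 5.19 A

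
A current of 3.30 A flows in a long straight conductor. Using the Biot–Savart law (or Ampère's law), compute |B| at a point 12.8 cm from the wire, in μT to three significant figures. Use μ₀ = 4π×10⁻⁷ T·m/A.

B ≈ 5.16 μT

For an infinitely long straight wire, B = μ₀I/(2πd).
B = (4π×10⁻⁷ × 3.30) / (2π × 0.128) = 5.16×10⁻⁶ T.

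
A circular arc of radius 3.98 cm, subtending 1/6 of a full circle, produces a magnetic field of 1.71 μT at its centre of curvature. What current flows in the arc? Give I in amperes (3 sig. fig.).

For a circular arc, B = μ₀Iφ/(4πR) with φ in radians; here φ = 1.047 rad.
So I = 4πRB/(μ₀φ) = 4π × 0.0398 × 1.71×10⁻⁶ / (4π×10⁻⁷ × 1.047) = 0.650 A.

I ≈ 0.650 A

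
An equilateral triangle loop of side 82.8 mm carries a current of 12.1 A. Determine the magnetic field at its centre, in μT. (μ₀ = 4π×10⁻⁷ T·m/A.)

B ≈ 263 μT

Each side is a finite straight segment at perpendicular distance d = a/(2 tan(π/3)) = 0.0239 m from the centre, with end-angles ±π/3.
One side contributes B₁ = (μ₀I/4πd)·2 sin(π/3) = 8.77×10⁻⁵ T.
All 3 sides add in the same direction: B = 3 × 8.77×10⁻⁵ = 2.63×10⁻⁴ T.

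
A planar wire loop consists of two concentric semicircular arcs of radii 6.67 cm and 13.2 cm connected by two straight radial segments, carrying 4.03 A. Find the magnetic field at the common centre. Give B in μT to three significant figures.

B ≈ 9.39 μT

The radial connectors point toward the centre, so dl × r̂ = 0 and they contribute nothing.
Each semicircle gives μ₀I/(4R): inner arc 1.90×10⁻⁵ T, outer arc 9.59×10⁻⁶ T.
The two arcs carry current in opposite angular senses, so their fields oppose: B = |1.90×10⁻⁵ − 9.59×10⁻⁶| = 9.39×10⁻⁶ T.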